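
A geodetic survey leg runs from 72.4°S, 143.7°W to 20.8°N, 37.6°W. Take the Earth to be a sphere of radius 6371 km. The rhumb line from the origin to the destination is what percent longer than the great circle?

5.5%

Great circle: σ = 2.0008 rad → d_gc = Rσ = 12747.1 km
Rhumb: Δφ = +1.6266, Δλ = +1.8518, Δψ = +2.2368, q = Δφ/Δψ = 0.7272 → d_rh = R√(Δφ²+q²Δλ²) = 13453.8 km
Excess = (13453.8 − 12747.1) / 12747.1 = 706.7 / 12747.1 = 5.54% ≈ 5.5%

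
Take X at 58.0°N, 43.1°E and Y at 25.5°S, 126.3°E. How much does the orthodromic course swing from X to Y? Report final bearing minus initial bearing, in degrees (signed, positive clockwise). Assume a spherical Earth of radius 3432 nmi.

+36.8°

Initial bearing θ₁ = atan2(sin Δλ cos φ₂, cos φ₁ sin φ₂ − sin φ₁ cos φ₂ cos Δλ) = 109.58°
Final bearing θ₂ = (initial bearing from the destination back to the start) + 180° = 146.42°
Δθ = θ₂ − θ₁ = +36.8°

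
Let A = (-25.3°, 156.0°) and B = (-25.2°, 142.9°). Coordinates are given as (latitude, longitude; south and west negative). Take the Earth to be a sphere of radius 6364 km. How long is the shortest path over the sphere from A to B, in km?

cos σ = sin φ₁ sin φ₂ + cos φ₁ cos φ₂ cos Δλ
      = sin(-25.30°)sin(-25.20°) + cos(-25.30°)cos(-25.20°)cos(-13.10°) = 0.9787
σ = 11.844° → d = Rσ = 6364·0.20672 = 1316 km

1316 km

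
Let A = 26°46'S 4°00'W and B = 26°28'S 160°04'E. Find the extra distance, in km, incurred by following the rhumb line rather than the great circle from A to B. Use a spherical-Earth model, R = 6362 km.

2452 km

Great circle: cos σ = sin φ₁ sin φ₂ + cos φ₁ cos φ₂ cos Δλ,  σ = 2.1747 rad → d_gc = 13835.4 km
Rhumb line: Δψ = +0.0059, q = Δφ/Δψ = 0.8940, d_rh = R√(Δφ²+q²Δλ²) = 16287.0 km
Excess = 16287.0 − 13835.4 = 2451.6 ≈ 2452 km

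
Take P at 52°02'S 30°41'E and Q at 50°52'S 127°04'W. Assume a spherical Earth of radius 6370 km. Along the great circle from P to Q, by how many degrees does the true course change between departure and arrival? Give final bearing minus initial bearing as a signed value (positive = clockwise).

+151.8°

At departure: θ₁ = atan2(sin Δλ cos φ₂, cos φ₁ sin φ₂ − sin φ₁ cos φ₂ cos Δλ) = 194.30°
At arrival: θ₂ = atan2(sin Δλ cos φ₁, −cos φ₂ sin φ₁ + sin φ₂ cos φ₁ cos Δλ) = 346.07°
Δθ = θ₂ − θ₁ = +151.8°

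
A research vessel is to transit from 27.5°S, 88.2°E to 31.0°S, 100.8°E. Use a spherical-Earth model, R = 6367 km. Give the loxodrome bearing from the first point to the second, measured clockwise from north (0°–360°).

Meridional parts: M(φ₁)=-0.4995, M(φ₂)=-0.5696 → ΔM = -0.0700;  Δλ = +0.2199 rad
tan C = Δλ / ΔM = -3.1402 → C = 107.66°

107.7°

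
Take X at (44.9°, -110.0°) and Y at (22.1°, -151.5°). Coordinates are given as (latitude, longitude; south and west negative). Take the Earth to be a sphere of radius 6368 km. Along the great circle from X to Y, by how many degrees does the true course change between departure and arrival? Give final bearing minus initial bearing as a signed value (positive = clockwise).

Initial bearing θ₁ = atan2(sin Δλ cos φ₂, cos φ₁ sin φ₂ − sin φ₁ cos φ₂ cos Δλ) = 250.01°
Final bearing θ₂ = (initial bearing from the destination back to the start) + 180° = 225.93°
Δθ = θ₂ − θ₁ = -24.1°

-24.1°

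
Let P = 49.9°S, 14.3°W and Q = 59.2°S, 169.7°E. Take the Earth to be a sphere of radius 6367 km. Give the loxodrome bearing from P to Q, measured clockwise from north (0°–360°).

Δψ = ln[tan(π/4+φ₂/2)/tan(π/4+φ₁/2)] = -0.2814
Δλ = -3.0718 rad (taken the short way round)
course = atan2(Δλ, Δψ) = 264.77°

264.8°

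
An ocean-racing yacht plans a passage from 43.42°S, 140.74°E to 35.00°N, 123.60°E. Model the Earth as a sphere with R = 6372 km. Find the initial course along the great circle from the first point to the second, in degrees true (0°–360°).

N = sin Δλ·cos φ₂ = -0.2414;  D = cos φ₁ sin φ₂ − sin φ₁ cos φ₂ cos Δλ = +0.9546
initial course = atan2(N, D) = 345.81°

345.8°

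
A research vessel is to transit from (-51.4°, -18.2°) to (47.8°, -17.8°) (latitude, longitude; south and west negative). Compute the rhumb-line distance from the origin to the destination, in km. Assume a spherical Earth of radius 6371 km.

11031 km

Rhumb course C = atan2(Δλ, Δψ) with Δψ = ln[tan(π/4+φ₂/2)/tan(π/4+φ₁/2)] = +2.0015, Δλ = +0.0070 → C = 0.20°
d = R·|Δφ| / |cos C| = 6371·1.73137 / 0.99999 = 11031 km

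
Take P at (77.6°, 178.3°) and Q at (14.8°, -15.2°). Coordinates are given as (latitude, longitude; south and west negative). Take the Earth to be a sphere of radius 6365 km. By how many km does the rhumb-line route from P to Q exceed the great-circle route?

Great circle: cos σ = sin φ₁ sin φ₂ + cos φ₁ cos φ₂ cos Δλ,  σ = 1.5232 rad → d_gc = 9695.0 km
Rhumb line: Δψ = -1.9585, q = Δφ/Δψ = 0.5596, d_rh = R√(Δφ²+q²Δλ²) = 12482.8 km
Excess = 12482.8 − 9695.0 = 2787.8 ≈ 2788 km

2788 km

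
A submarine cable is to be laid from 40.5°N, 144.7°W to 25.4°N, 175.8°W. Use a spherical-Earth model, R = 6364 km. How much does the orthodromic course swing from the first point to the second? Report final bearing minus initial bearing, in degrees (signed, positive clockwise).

-17.4°

Initial bearing θ₁ = atan2(sin Δλ cos φ₂, cos φ₁ sin φ₂ − sin φ₁ cos φ₂ cos Δλ) = 249.31°
Final bearing θ₂ = (initial bearing from the destination back to the start) + 180° = 231.95°
Δθ = θ₂ − θ₁ = -17.4°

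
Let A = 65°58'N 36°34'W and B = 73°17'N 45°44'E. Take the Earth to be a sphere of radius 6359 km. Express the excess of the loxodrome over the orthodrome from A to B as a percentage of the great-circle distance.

Great circle: σ = 0.4726 rad → d_gc = Rσ = 3005.0 km
Rhumb: Δφ = +0.1277, Δλ = +1.4364, Δψ = +0.3707, q = Δφ/Δψ = 0.3445 → d_rh = R√(Δφ²+q²Δλ²) = 3249.5 km
Excess = (3249.5 − 3005.0) / 3005.0 = 244.5 / 3005.0 = 8.14% ≈ 8.1%

8.1%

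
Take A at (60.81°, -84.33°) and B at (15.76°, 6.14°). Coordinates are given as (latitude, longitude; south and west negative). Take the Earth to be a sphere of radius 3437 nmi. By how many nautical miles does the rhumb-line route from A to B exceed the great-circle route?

237 nmi

Great circle: cos σ = sin φ₁ sin φ₂ + cos φ₁ cos φ₂ cos Δλ,  σ = 1.3354 rad → d_gc = 4589.6 nmi
Rhumb line: Δψ = -1.0670, q = Δφ/Δψ = 0.7369, d_rh = R√(Δφ²+q²Δλ²) = 4826.7 nmi
Excess = 4826.7 − 4589.6 = 237.1 ≈ 237 nmi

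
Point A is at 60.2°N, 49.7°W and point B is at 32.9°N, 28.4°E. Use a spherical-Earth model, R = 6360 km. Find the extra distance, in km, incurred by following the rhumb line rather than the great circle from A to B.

Great circle: cos σ = sin φ₁ sin φ₂ + cos φ₁ cos φ₂ cos Δλ,  σ = 0.9796 rad → d_gc = 6229.98 km
Rhumb line: Δψ = -0.7153, q = Δφ/Δψ = 0.6661, d_rh = R√(Δφ²+q²Δλ²) = 6521.53 km
Excess = 6521.53 − 6229.98 = 291.55 ≈ 292 km

292 km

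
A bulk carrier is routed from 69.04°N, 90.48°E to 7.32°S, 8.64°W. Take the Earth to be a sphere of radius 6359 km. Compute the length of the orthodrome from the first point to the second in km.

Haversine: a = sin²(Δφ/2)+cos φ₁ cos φ₂ sin²(Δλ/2) = 0.58761;  σ = 2·atan2(√a,√(1−a))
σ = 100.091° → d = Rσ = 6359·1.74692 = 11109 km

11109 km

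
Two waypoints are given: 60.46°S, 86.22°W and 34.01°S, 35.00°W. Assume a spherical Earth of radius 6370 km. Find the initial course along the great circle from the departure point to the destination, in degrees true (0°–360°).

θ = atan2( sin Δλ·cos φ₂ ,  cos φ₁ sin φ₂ − sin φ₁ cos φ₂ cos Δλ )
  = atan2(+0.6462, +0.1759) = 74.77°

74.8°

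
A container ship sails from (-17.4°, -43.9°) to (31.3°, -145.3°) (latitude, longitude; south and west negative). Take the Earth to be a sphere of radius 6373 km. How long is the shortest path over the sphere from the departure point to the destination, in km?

cos σ = sin φ₁ sin φ₂ + cos φ₁ cos φ₂ cos Δλ
      = sin(-17.40°)sin(31.30°) + cos(-17.40°)cos(31.30°)cos(-101.40°) = -0.3165
σ = 108.453° → d = Rσ = 6373·1.89285 = 12063 km

12063 km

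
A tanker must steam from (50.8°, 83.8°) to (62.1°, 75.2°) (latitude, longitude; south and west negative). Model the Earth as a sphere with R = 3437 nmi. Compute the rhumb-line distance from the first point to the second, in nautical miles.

Rhumb course C = atan2(Δλ, Δψ) with Δψ = ln[tan(π/4+φ₂/2)/tan(π/4+φ₁/2)] = +0.3601, Δλ = -0.1501 → C = 337.37°
d = R·|Δφ| / |cos C| = 3437·0.19722 / 0.92303 = 734 nmi

734 nmi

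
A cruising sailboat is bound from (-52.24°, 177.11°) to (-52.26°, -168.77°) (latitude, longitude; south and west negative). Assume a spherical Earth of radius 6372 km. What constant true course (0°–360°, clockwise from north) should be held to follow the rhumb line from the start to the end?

Δψ = ln[tan(π/4+φ₂/2)/tan(π/4+φ₁/2)] = -0.0006
Δλ = +0.2464 rad (taken the short way round)
course = atan2(Δλ, Δψ) = 90.13°

90.1°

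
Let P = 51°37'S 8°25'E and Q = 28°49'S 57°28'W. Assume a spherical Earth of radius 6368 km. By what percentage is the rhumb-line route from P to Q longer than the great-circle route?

2.6%

Great circle: σ = 0.9271 rad → d_gc = Rσ = 5904.0 km
Rhumb: Δφ = +0.3979, Δλ = -1.1499, Δψ = +0.5297, q = Δφ/Δψ = 0.7512 → d_rh = R√(Δφ²+q²Δλ²) = 6056.2 km
Excess = (6056.2 − 5904.0) / 5904.0 = 152.2 / 5904.0 = 2.58% ≈ 2.6%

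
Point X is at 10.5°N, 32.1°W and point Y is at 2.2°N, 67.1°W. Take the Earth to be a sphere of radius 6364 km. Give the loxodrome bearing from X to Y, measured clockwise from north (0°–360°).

256.6°

Δψ = ln[tan(π/4+φ₂/2)/tan(π/4+φ₁/2)] = -0.1459
Δλ = -0.6109 rad (taken the short way round)
course = atan2(Δλ, Δψ) = 256.57°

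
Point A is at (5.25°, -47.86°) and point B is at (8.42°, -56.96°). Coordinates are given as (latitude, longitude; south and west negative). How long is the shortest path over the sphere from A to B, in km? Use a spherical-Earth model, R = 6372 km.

1065 km

cos σ = sin φ₁ sin φ₂ + cos φ₁ cos φ₂ cos Δλ
      = sin(5.25°)sin(8.42°) + cos(5.25°)cos(8.42°)cos(-9.10°) = 0.9861
σ = 9.574° → d = Rσ = 6372·0.16710 = 1065 km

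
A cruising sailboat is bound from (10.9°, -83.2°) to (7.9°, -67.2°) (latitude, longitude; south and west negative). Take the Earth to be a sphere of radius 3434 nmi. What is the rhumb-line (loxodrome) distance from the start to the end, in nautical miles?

963 nmi

Δψ = ln[tan(π/4+φ₂/2)/tan(π/4+φ₁/2)] = -0.0531;  Δφ = -0.0524 rad,  Δλ = +0.2793 rad
q = Δφ/Δψ = 0.9865
d = R·√(Δφ² + q²Δλ²) = 3434·0.28040 = 963 nmi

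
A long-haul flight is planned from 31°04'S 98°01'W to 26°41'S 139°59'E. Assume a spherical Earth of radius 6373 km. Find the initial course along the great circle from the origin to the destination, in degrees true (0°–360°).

N = sin Δλ·cos φ₂ = -0.7577;  D = cos φ₁ sin φ₂ − sin φ₁ cos φ₂ cos Δλ = -0.6290
initial course = atan2(N, D) = 230.30°

230.3°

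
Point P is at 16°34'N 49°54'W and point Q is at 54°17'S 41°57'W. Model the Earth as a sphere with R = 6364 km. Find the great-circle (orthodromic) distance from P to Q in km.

7906 km

cos σ = sin φ₁ sin φ₂ + cos φ₁ cos φ₂ cos Δλ
      = sin(16.57°)sin(-54.28°) + cos(16.57°)cos(-54.28°)cos(7.95°) = 0.3227
σ = 71.176° → d = Rσ = 6364·1.24225 = 7906 km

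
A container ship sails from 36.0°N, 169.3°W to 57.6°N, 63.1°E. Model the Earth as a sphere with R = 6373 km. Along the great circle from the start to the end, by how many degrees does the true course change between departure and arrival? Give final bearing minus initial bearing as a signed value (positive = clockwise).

At departure: θ₁ = atan2(sin Δλ cos φ₂, cos φ₁ sin φ₂ − sin φ₁ cos φ₂ cos Δλ) = 334.12°
At arrival: θ₂ = atan2(sin Δλ cos φ₁, −cos φ₂ sin φ₁ + sin φ₂ cos φ₁ cos Δλ) = 221.22°
Δθ = θ₂ − θ₁ = -112.9°

-112.9°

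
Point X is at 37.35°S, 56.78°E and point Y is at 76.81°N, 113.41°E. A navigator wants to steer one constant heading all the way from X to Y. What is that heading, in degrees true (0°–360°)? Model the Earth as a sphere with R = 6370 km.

Meridional parts: M(φ₁)=-0.7037, M(φ₂)=+2.1575 → ΔM = +2.8611;  Δλ = +0.9884 rad
tan C = Δλ / ΔM = +0.3454 → C = 19.06°

19.1°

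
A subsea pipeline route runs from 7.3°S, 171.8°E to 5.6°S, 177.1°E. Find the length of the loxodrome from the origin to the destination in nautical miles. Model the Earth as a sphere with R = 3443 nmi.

Δψ = ln[tan(π/4+φ₂/2)/tan(π/4+φ₁/2)] = +0.0299;  Δφ = +0.0297 rad,  Δλ = +0.0925 rad
q = Δφ/Δψ = 0.9936
d = R·√(Δφ² + q²Δλ²) = 3443·0.09658 = 333 nmi

333 nmi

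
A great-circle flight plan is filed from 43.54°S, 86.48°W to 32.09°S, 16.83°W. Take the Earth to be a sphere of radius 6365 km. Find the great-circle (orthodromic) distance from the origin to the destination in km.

cos σ = sin φ₁ sin φ₂ + cos φ₁ cos φ₂ cos Δλ
      = sin(-43.54°)sin(-32.09°) + cos(-43.54°)cos(-32.09°)cos(69.65°) = 0.5795
σ = 54.583° → d = Rσ = 6365·0.95265 = 6064 km

6064 km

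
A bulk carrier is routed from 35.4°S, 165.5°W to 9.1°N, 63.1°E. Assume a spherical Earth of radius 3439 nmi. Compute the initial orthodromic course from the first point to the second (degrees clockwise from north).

251.4°

N = sin Δλ·cos φ₂ = -0.7407;  D = cos φ₁ sin φ₂ − sin φ₁ cos φ₂ cos Δλ = -0.2493
initial course = atan2(N, D) = 251.39°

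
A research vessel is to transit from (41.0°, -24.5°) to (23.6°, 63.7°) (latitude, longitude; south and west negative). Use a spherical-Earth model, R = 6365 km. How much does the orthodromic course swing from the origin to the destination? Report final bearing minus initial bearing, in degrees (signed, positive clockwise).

+55.3°

At departure: θ₁ = atan2(sin Δλ cos φ₂, cos φ₁ sin φ₂ − sin φ₁ cos φ₂ cos Δλ) = 72.81°
At arrival: θ₂ = atan2(sin Δλ cos φ₁, −cos φ₂ sin φ₁ + sin φ₂ cos φ₁ cos Δλ) = 128.11°
Δθ = θ₂ − θ₁ = +55.3°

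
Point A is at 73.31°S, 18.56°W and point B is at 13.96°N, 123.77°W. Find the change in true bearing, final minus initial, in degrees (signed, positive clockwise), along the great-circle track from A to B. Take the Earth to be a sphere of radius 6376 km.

At departure: θ₁ = atan2(sin Δλ cos φ₂, cos φ₁ sin φ₂ − sin φ₁ cos φ₂ cos Δλ) = 259.44°
At arrival: θ₂ = atan2(sin Δλ cos φ₁, −cos φ₂ sin φ₁ + sin φ₂ cos φ₁ cos Δλ) = 343.09°
Δθ = θ₂ − θ₁ = +83.6°

+83.6°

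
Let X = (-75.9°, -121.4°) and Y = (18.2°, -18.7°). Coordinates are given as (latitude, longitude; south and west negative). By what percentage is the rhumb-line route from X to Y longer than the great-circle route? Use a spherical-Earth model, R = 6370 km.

5.9%

Great circle: σ = 1.9324 rad → d_gc = Rσ = 12309.6 km
Rhumb: Δφ = +1.6424, Δλ = +1.7925, Δψ = +2.4133, q = Δφ/Δψ = 0.6806 → d_rh = R√(Δφ²+q²Δλ²) = 13031.9 km
Excess = (13031.9 − 12309.6) / 12309.6 = 722.3 / 12309.6 = 5.87% ≈ 5.9%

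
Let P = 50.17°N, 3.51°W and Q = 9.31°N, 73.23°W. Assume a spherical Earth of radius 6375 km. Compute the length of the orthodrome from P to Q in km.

7780 km

cos σ = sin φ₁ sin φ₂ + cos φ₁ cos φ₂ cos Δλ
      = sin(50.17°)sin(9.31°) + cos(50.17°)cos(9.31°)cos(-69.72°) = 0.3433
σ = 69.921° → d = Rσ = 6375·1.22035 = 7780 km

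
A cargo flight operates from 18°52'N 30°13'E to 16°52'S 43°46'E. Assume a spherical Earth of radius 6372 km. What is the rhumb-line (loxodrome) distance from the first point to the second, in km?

Δψ = ln[tan(π/4+φ₂/2)/tan(π/4+φ₁/2)] = -0.6341;  Δφ = -0.6237 rad,  Δλ = +0.2365 rad
q = Δφ/Δψ = 0.9835
d = R·√(Δφ² + q²Δλ²) = 6372·0.66562 = 4241 km

4241 km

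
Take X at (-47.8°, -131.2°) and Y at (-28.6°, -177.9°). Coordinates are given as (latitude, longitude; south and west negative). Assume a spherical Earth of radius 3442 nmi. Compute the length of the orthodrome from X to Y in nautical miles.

cos σ = sin φ₁ sin φ₂ + cos φ₁ cos φ₂ cos Δλ
      = sin(-47.80°)sin(-28.60°) + cos(-47.80°)cos(-28.60°)cos(-46.70°) = 0.7591
σ = 40.616° → d = Rσ = 3442·0.70889 = 2440 nmi

2440 nmi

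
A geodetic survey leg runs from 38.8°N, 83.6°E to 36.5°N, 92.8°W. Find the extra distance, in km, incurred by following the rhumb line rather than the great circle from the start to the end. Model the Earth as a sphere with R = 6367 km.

Great circle: cos σ = sin φ₁ sin φ₂ + cos φ₁ cos φ₂ cos Δλ,  σ = 1.8261 rad → d_gc = 11626.66 km
Rhumb line: Δψ = -0.0507, q = Δφ/Δψ = 0.7916, d_rh = R√(Δφ²+q²Δλ²) = 15520.21 km
Excess = 15520.21 − 11626.66 = 3893.55 ≈ 3894 km

3894 km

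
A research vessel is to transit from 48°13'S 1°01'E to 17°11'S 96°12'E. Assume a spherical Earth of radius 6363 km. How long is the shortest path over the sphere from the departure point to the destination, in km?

8955 km

Haversine: a = sin²(Δφ/2)+cos φ₁ cos φ₂ sin²(Δλ/2) = 0.41861;  σ = 2·atan2(√a,√(1−a))
σ = 80.632° → d = Rσ = 6363·1.40729 = 8955 km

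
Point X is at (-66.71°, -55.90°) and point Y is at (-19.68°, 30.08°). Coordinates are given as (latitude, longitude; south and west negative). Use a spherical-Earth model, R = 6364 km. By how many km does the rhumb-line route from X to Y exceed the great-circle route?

Great circle: cos σ = sin φ₁ sin φ₂ + cos φ₁ cos φ₂ cos Δλ,  σ = 1.2287 rad → d_gc = 7819.7 km
Rhumb line: Δψ = +1.2290, q = Δφ/Δψ = 0.6679, d_rh = R√(Δφ²+q²Δλ²) = 8244.4 km
Excess = 8244.4 − 7819.7 = 424.7 ≈ 425 km

425 km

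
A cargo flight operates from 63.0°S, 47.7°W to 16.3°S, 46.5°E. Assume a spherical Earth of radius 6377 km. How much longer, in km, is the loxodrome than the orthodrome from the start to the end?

Great circle: cos σ = sin φ₁ sin φ₂ + cos φ₁ cos φ₂ cos Δλ,  σ = 1.3509 rad → d_gc = 8614.5 km
Rhumb line: Δψ = +1.1384, q = Δφ/Δψ = 0.7160, d_rh = R√(Δφ²+q²Δλ²) = 9130.6 km
Excess = 9130.6 − 8614.5 = 516.1 ≈ 516 km

516 km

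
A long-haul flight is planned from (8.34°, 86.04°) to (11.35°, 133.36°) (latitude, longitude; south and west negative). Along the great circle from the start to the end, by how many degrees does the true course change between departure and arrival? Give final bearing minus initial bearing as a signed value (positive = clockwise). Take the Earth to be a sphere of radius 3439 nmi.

+8.6°

Initial bearing θ₁ = atan2(sin Δλ cos φ₂, cos φ₁ sin φ₂ − sin φ₁ cos φ₂ cos Δλ) = 82.23°
Final bearing θ₂ = (initial bearing from the destination back to the start) + 180° = 90.80°
Δθ = θ₂ − θ₁ = +8.6°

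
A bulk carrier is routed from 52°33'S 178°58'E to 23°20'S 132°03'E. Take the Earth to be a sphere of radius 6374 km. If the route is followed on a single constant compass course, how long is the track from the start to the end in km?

5166 km

Δψ = ln[tan(π/4+φ₂/2)/tan(π/4+φ₁/2)] = +0.6629;  Δφ = +0.5099 rad,  Δλ = -0.8189 rad
q = Δφ/Δψ = 0.7693
d = R·√(Δφ² + q²Δλ²) = 6374·0.81045 = 5166 km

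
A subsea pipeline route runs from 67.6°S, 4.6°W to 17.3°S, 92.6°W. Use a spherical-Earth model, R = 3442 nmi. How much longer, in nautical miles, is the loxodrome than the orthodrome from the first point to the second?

248 nmi

Great circle: cos σ = sin φ₁ sin φ₂ + cos φ₁ cos φ₂ cos Δλ,  σ = 1.2790 rad → d_gc = 4402.5 nmi
Rhumb line: Δψ = +1.3128, q = Δφ/Δψ = 0.6687, d_rh = R√(Δφ²+q²Δλ²) = 4650.6 nmi
Excess = 4650.6 − 4402.5 = 248.1 ≈ 248 nmi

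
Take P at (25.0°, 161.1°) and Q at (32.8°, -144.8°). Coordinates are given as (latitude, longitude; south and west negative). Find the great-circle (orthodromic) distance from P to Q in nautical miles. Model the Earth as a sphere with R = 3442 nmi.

2853 nmi

Haversine: a = sin²(Δφ/2)+cos φ₁ cos φ₂ sin²(Δλ/2) = 0.16218;  σ = 2·atan2(√a,√(1−a))
σ = 47.496° → d = Rσ = 3442·0.82896 = 2853 nmi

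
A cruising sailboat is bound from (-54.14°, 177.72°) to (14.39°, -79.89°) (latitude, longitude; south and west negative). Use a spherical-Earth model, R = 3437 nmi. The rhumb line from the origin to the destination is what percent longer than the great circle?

2.9%

Great circle: σ = 1.8999 rad → d_gc = Rσ = 6529.8 nmi
Rhumb: Δφ = +1.1961, Δλ = +1.7870, Δψ = +1.3822, q = Δφ/Δψ = 0.8654 → d_rh = R√(Δφ²+q²Δλ²) = 6719.3 nmi
Excess = (6719.3 − 6529.8) / 6529.8 = 189.5 / 6529.8 = 2.90% ≈ 2.9%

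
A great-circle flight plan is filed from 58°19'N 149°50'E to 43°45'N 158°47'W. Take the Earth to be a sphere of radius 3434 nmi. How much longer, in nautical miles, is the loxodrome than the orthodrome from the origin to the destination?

44 nmi

Great circle: cos σ = sin φ₁ sin φ₂ + cos φ₁ cos φ₂ cos Δλ,  σ = 0.6002 rad → d_gc = 2061.0 nmi
Rhumb line: Δψ = -0.4088, q = Δφ/Δψ = 0.6219, d_rh = R√(Δφ²+q²Δλ²) = 2104.9 nmi
Excess = 2104.9 − 2061.0 = 43.9 ≈ 44 nmi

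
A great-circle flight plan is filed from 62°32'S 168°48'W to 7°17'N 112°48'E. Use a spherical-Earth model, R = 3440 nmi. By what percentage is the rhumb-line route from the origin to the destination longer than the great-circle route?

2.5%

Great circle: σ = 1.5913 rad → d_gc = Rσ = 5474.0 nmi
Rhumb: Δφ = +1.2185, Δλ = -1.3683, Δψ = +1.5365, q = Δφ/Δψ = 0.7931 → d_rh = R√(Δφ²+q²Δλ²) = 5613.1 nmi
Excess = (5613.1 − 5474.0) / 5474.0 = 139.1 / 5474.0 = 2.54% ≈ 2.5%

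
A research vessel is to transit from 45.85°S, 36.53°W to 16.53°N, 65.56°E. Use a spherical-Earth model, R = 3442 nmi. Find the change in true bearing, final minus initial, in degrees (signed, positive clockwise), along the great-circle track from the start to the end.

Initial bearing θ₁ = atan2(sin Δλ cos φ₂, cos φ₁ sin φ₂ − sin φ₁ cos φ₂ cos Δλ) = 86.70°
Final bearing θ₂ = (initial bearing from the destination back to the start) + 180° = 46.50°
Δθ = θ₂ − θ₁ = -40.2°

-40.2°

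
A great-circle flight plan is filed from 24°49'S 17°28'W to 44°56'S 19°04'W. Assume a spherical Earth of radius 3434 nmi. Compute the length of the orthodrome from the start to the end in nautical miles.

cos σ = sin φ₁ sin φ₂ + cos φ₁ cos φ₂ cos Δλ
      = sin(-24.82°)sin(-44.93°) + cos(-24.82°)cos(-44.93°)cos(-1.60°) = 0.9387
σ = 20.158° → d = Rσ = 3434·0.35183 = 1208 nmi

1208 nmi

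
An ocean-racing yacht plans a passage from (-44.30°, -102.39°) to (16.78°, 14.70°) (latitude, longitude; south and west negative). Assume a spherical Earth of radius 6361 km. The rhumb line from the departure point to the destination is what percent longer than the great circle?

Great circle: σ = 2.1103 rad → d_gc = Rσ = 13423.3 km
Rhumb: Δφ = +1.0660, Δλ = +2.0436, Δψ = +1.1613, q = Δφ/Δψ = 0.9179 → d_rh = R√(Δφ²+q²Δλ²) = 13724.9 km
Excess = (13724.9 − 13423.3) / 13423.3 = 301.6 / 13423.3 = 2.247% ≈ 2.2%

2.2%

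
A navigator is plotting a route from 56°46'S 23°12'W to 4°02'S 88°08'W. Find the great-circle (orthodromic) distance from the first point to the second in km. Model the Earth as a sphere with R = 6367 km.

cos σ = sin φ₁ sin φ₂ + cos φ₁ cos φ₂ cos Δλ
      = sin(-56.77°)sin(-4.03°) + cos(-56.77°)cos(-4.03°)cos(-64.93°) = 0.2905
σ = 73.115° → d = Rσ = 6367·1.27610 = 8125 km

8125 km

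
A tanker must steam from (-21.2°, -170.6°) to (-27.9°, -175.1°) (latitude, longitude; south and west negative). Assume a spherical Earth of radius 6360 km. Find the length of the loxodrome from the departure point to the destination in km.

Rhumb course C = atan2(Δλ, Δψ) with Δψ = ln[tan(π/4+φ₂/2)/tan(π/4+φ₁/2)] = -0.1287, Δλ = -0.0785 → C = 211.40°
d = R·|Δφ| / |cos C| = 6360·0.11694 / 0.85354 = 871 km

871 km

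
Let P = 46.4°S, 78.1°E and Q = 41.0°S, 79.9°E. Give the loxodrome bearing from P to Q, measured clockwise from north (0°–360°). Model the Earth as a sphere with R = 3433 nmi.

Meridional parts: M(φ₁)=-0.9164, M(φ₂)=-0.7859 → ΔM = +0.1305;  Δλ = +0.0314 rad
tan C = Δλ / ΔM = +0.2407 → C = 13.54°

13.5°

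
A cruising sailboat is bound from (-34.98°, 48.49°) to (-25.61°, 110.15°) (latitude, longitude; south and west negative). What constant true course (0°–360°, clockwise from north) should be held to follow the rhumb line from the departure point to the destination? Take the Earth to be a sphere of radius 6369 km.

80.0°

Δψ = ln[tan(π/4+φ₂/2)/tan(π/4+φ₁/2)] = +0.1898
Δλ = +1.0762 rad (taken the short way round)
course = atan2(Δλ, Δψ) = 80.00°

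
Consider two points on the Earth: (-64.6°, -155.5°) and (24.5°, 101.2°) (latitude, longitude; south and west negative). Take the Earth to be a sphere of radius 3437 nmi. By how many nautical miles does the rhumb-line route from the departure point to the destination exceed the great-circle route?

253 nmi

Great circle: cos σ = sin φ₁ sin φ₂ + cos φ₁ cos φ₂ cos Δλ,  σ = 2.0538 rad → d_gc = 7058.7 nmi
Rhumb line: Δψ = +1.9313, q = Δφ/Δψ = 0.8052, d_rh = R√(Δφ²+q²Δλ²) = 7311.8 nmi
Excess = 7311.8 − 7058.7 = 253.1 ≈ 253 nmi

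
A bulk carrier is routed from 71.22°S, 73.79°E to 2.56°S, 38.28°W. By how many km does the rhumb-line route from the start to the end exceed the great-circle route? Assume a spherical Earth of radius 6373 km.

924 km

Great circle: cos σ = sin φ₁ sin φ₂ + cos φ₁ cos φ₂ cos Δλ,  σ = 1.6494 rad → d_gc = 10511.8 km
Rhumb line: Δψ = +1.7549, q = Δφ/Δψ = 0.6829, d_rh = R√(Δφ²+q²Δλ²) = 11436.0 km
Excess = 11436.0 − 10511.8 = 924.2 ≈ 924 km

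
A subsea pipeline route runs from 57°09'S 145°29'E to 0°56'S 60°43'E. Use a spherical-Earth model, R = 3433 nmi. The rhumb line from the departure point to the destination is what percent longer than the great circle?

Great circle: σ = 1.5076 rad → d_gc = Rσ = 5175.6 nmi
Rhumb: Δφ = +0.9812, Δλ = -1.4795, Δψ = +1.2052, q = Δφ/Δψ = 0.8141 → d_rh = R√(Δφ²+q²Δλ²) = 5333.2 nmi
Excess = (5333.2 − 5175.6) / 5175.6 = 157.6 / 5175.6 = 3.045% ≈ 3.0%

3.0%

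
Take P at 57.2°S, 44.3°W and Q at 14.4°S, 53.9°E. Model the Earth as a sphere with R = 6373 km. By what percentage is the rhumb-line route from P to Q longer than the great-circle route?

5.7%

Great circle: σ = 1.4362 rad → d_gc = Rσ = 9152.8 km
Rhumb: Δφ = +0.7470, Δλ = +1.7139, Δψ = +0.9691, q = Δφ/Δψ = 0.7708 → d_rh = R√(Δφ²+q²Δλ²) = 9672.3 km
Excess = (9672.3 − 9152.8) / 9152.8 = 519.5 / 9152.8 = 5.68% ≈ 5.7%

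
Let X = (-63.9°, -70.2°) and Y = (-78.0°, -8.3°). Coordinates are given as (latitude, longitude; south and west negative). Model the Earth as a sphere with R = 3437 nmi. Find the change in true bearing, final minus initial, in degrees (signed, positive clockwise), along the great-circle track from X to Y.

-59.5°

At departure: θ₁ = atan2(sin Δλ cos φ₂, cos φ₁ sin φ₂ − sin φ₁ cos φ₂ cos Δλ) = 151.82°
At arrival: θ₂ = atan2(sin Δλ cos φ₁, −cos φ₂ sin φ₁ + sin φ₂ cos φ₁ cos Δλ) = 92.36°
Δθ = θ₂ − θ₁ = -59.5°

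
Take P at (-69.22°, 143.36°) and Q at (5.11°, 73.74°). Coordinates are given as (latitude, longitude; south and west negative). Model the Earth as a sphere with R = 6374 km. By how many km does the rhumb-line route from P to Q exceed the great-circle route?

243 km

Great circle: cos σ = sin φ₁ sin φ₂ + cos φ₁ cos φ₂ cos Δλ,  σ = 1.5310 rad → d_gc = 9758.6 km
Rhumb line: Δψ = +1.7856, q = Δφ/Δψ = 0.7265, d_rh = R√(Δφ²+q²Δλ²) = 10001.9 km
Excess = 10001.9 − 9758.6 = 243.3 ≈ 243 km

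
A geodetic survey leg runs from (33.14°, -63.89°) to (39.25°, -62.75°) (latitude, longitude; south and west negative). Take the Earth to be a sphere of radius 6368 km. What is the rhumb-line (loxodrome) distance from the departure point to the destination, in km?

Δψ = ln[tan(π/4+φ₂/2)/tan(π/4+φ₁/2)] = +0.1323;  Δφ = +0.1066 rad,  Δλ = +0.0199 rad
q = Δφ/Δψ = 0.8062
d = R·√(Δφ² + q²Δλ²) = 6368·0.10784 = 687 km

687 km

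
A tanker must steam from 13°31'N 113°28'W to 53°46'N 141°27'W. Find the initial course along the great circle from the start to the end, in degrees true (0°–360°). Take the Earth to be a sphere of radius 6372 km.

θ = atan2( sin Δλ·cos φ₂ ,  cos φ₁ sin φ₂ − sin φ₁ cos φ₂ cos Δλ )
  = atan2(-0.2773, +0.6623) = 337.28°

337.3°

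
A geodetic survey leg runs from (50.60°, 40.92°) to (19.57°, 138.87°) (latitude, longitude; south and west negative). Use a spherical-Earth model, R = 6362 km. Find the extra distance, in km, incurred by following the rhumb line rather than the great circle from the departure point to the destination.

Great circle: cos σ = sin φ₁ sin φ₂ + cos φ₁ cos φ₂ cos Δλ,  σ = 1.3938 rad → d_gc = 8867.1 km
Rhumb line: Δψ = -0.6787, q = Δφ/Δψ = 0.7980, d_rh = R√(Δφ²+q²Δλ²) = 9338.0 km
Excess = 9338.0 − 8867.1 = 470.9 ≈ 471 km

471 km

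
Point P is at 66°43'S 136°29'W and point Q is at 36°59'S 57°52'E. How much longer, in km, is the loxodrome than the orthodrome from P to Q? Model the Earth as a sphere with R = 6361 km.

Great circle: cos σ = sin φ₁ sin φ₂ + cos φ₁ cos φ₂ cos Δλ,  σ = 1.3215 rad → d_gc = 8406.3 km
Rhumb line: Δψ = +0.8841, q = Δφ/Δψ = 0.5870, d_rh = R√(Δφ²+q²Δλ²) = 11288.0 km
Excess = 11288.0 − 8406.3 = 2881.7 ≈ 2882 km

2882 km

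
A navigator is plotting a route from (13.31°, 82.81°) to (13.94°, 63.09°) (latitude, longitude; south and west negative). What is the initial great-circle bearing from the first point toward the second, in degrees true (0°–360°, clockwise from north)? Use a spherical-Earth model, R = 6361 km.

274.2°

N = sin Δλ·cos φ₂ = -0.3275;  D = cos φ₁ sin φ₂ − sin φ₁ cos φ₂ cos Δλ = +0.0241
initial course = atan2(N, D) = 274.21°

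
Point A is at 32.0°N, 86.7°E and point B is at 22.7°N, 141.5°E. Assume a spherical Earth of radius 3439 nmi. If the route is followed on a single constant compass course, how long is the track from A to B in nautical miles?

Rhumb course C = atan2(Δλ, Δψ) with Δψ = ln[tan(π/4+φ₂/2)/tan(π/4+φ₁/2)] = -0.1831, Δλ = +0.9564 → C = 100.83°
d = R·|Δφ| / |cos C| = 3439·0.16232 / 0.18798 = 2970 nmi

2970 nmi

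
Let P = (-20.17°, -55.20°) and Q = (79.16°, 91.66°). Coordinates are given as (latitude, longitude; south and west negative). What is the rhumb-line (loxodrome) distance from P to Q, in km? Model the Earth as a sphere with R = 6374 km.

15198 km

Δψ = ln[tan(π/4+φ₂/2)/tan(π/4+φ₁/2)] = +2.7147;  Δφ = +1.7336 rad,  Δλ = +2.5632 rad
q = Δφ/Δψ = 0.6386
d = R·√(Δφ² + q²Δλ²) = 6374·2.38430 = 15198 km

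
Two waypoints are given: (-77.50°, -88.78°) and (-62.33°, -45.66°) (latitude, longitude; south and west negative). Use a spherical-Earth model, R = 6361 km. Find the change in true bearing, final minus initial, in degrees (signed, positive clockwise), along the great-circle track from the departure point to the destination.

Initial bearing θ₁ = atan2(sin Δλ cos φ₂, cos φ₁ sin φ₂ − sin φ₁ cos φ₂ cos Δλ) = 66.31°
Final bearing θ₂ = (initial bearing from the destination back to the start) + 180° = 25.27°
Δθ = θ₂ − θ₁ = -41.0°

-41.0°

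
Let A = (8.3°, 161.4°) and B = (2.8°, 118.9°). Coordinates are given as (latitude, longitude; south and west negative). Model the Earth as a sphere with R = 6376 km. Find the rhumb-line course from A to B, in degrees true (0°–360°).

262.6°

Δψ = ln[tan(π/4+φ₂/2)/tan(π/4+φ₁/2)] = -0.0965
Δλ = -0.7418 rad (taken the short way round)
course = atan2(Δλ, Δψ) = 262.59°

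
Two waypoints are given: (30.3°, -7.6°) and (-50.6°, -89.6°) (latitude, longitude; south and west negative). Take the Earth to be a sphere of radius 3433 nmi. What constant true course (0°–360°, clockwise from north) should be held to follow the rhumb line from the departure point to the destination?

Δψ = ln[tan(π/4+φ₂/2)/tan(π/4+φ₁/2)] = -1.5824
Δλ = -1.4312 rad (taken the short way round)
course = atan2(Δλ, Δψ) = 222.13°

222.1°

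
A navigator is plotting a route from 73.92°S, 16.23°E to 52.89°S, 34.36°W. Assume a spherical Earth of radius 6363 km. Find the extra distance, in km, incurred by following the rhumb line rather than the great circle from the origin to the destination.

Great circle: cos σ = sin φ₁ sin φ₂ + cos φ₁ cos φ₂ cos Δλ,  σ = 0.5108 rad → d_gc = 3250.0 km
Rhumb line: Δψ = +0.8656, q = Δφ/Δψ = 0.4241, d_rh = R√(Δφ²+q²Δλ²) = 3336.3 km
Excess = 3336.3 − 3250.0 = 86.3 ≈ 86 km

86 km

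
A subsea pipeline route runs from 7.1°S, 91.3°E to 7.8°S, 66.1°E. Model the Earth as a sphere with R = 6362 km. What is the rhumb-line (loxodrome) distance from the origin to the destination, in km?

2776 km

Δψ = ln[tan(π/4+φ₂/2)/tan(π/4+φ₁/2)] = -0.0123;  Δφ = -0.0122 rad,  Δλ = -0.4398 rad
q = Δφ/Δψ = 0.9916
d = R·√(Δφ² + q²Δλ²) = 6362·0.43628 = 2776 km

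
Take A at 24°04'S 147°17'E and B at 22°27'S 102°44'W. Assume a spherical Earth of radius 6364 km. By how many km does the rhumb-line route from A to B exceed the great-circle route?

381 km

Great circle: cos σ = sin φ₁ sin φ₂ + cos φ₁ cos φ₂ cos Δλ,  σ = 1.7039 rad → d_gc = 10843.3 km
Rhumb line: Δψ = +0.0307, q = Δφ/Δψ = 0.9187, d_rh = R√(Δφ²+q²Δλ²) = 11224.3 km
Excess = 11224.3 − 10843.3 = 381.0 ≈ 381 km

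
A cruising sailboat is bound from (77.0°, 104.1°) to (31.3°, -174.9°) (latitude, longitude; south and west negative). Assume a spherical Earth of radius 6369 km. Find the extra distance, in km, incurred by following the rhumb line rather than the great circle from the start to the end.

Great circle: cos σ = sin φ₁ sin φ₂ + cos φ₁ cos φ₂ cos Δλ,  σ = 1.0048 rad → d_gc = 6399.5 km
Rhumb line: Δψ = -1.5964, q = Δφ/Δψ = 0.4996, d_rh = R√(Δφ²+q²Δλ²) = 6785.5 km
Excess = 6785.5 − 6399.5 = 386.0 ≈ 386 km

386 km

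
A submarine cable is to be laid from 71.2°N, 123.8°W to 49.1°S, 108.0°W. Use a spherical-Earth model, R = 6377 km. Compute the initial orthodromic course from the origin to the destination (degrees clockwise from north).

168.0°

N = sin Δλ·cos φ₂ = +0.1783;  D = cos φ₁ sin φ₂ − sin φ₁ cos φ₂ cos Δλ = -0.8400
initial course = atan2(N, D) = 168.02°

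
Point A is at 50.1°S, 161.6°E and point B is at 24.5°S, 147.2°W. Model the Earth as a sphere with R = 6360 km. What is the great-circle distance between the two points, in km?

Haversine: a = sin²(Δφ/2)+cos φ₁ cos φ₂ sin²(Δλ/2) = 0.15806;  σ = 2·atan2(√a,√(1−a))
σ = 46.852° → d = Rσ = 6360·0.81772 = 5201 km

5201 km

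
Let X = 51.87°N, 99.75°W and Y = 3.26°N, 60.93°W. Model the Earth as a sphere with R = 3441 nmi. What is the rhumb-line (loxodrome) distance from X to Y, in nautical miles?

3520 nmi

Δψ = ln[tan(π/4+φ₂/2)/tan(π/4+φ₁/2)] = -1.0056;  Δφ = -0.8484 rad,  Δλ = +0.6775 rad
q = Δφ/Δψ = 0.8437
d = R·√(Δφ² + q²Δλ²) = 3441·1.02302 = 3520 nmi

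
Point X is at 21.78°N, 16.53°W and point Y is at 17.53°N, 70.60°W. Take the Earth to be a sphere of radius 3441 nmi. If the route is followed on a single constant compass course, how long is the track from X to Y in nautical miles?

3068 nmi

Rhumb course C = atan2(Δλ, Δψ) with Δψ = ln[tan(π/4+φ₂/2)/tan(π/4+φ₁/2)] = -0.0788, Δλ = -0.9437 → C = 265.23°
d = R·|Δφ| / |cos C| = 3441·0.07418 / 0.08320 = 3068 nmi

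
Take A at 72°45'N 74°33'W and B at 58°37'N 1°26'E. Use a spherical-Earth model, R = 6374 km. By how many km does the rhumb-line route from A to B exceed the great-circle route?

227 km

Great circle: cos σ = sin φ₁ sin φ₂ + cos φ₁ cos φ₂ cos Δλ,  σ = 0.5497 rad → d_gc = 3503.5 km
Rhumb line: Δψ = -0.6163, q = Δφ/Δψ = 0.4002, d_rh = R√(Δφ²+q²Δλ²) = 3730.7 km
Excess = 3730.7 − 3503.5 = 227.2 ≈ 227 km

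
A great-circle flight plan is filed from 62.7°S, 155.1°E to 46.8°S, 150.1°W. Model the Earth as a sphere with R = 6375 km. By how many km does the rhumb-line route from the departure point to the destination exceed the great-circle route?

Great circle: cos σ = sin φ₁ sin φ₂ + cos φ₁ cos φ₂ cos Δλ,  σ = 0.5939 rad → d_gc = 3786.2 km
Rhumb line: Δψ = +0.4888, q = Δφ/Δψ = 0.5677, d_rh = R√(Δφ²+q²Δλ²) = 3887.6 km
Excess = 3887.6 − 3786.2 = 101.4 ≈ 101 km

101 km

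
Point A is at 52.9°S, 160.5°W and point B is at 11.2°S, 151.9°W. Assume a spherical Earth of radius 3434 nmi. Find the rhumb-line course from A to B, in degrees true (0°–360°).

9.5°

Meridional parts: M(φ₁)=-1.0919, M(φ₂)=-0.1967 → ΔM = +0.8952;  Δλ = +0.1501 rad
tan C = Δλ / ΔM = +0.1677 → C = 9.52°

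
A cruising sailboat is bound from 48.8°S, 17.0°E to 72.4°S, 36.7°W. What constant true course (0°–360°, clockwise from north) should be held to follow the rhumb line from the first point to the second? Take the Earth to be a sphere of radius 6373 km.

226.6°

Δψ = ln[tan(π/4+φ₂/2)/tan(π/4+φ₁/2)] = -0.8871
Δλ = -0.9372 rad (taken the short way round)
course = atan2(Δλ, Δψ) = 226.58°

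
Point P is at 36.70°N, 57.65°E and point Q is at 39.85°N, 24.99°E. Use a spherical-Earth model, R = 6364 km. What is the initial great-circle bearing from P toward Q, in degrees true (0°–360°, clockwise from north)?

θ = atan2( sin Δλ·cos φ₂ ,  cos φ₁ sin φ₂ − sin φ₁ cos φ₂ cos Δλ )
  = atan2(-0.4143, +0.1275) = 287.10°

287.1°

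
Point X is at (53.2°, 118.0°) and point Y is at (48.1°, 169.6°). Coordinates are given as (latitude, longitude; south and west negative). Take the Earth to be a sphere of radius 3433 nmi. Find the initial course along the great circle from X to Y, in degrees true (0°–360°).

77.7°

θ = atan2( sin Δλ·cos φ₂ ,  cos φ₁ sin φ₂ − sin φ₁ cos φ₂ cos Δλ )
  = atan2(+0.5234, +0.1137) = 77.74°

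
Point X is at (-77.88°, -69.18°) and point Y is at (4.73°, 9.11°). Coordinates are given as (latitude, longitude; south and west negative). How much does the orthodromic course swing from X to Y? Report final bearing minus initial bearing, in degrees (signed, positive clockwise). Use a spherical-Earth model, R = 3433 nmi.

-65.7°

Initial bearing θ₁ = atan2(sin Δλ cos φ₂, cos φ₁ sin φ₂ − sin φ₁ cos φ₂ cos Δλ) = 77.57°
Final bearing θ₂ = (initial bearing from the destination back to the start) + 180° = 11.87°
Δθ = θ₂ − θ₁ = -65.7°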